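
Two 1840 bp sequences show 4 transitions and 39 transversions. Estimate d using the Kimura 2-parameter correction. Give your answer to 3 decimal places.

P = 4/1840 ≈ 0.002174 and Q = 39/1840 ≈ 0.021196.
Under the Kimura two-parameter model, d = −½ ln(1 − 2P − Q) − ¼ ln(1 − 2Q).
1 − 2P − Q = 0.974456, giving −½ ln(0.974456) = 0.012938.
1 − 2Q = 0.957608, giving −¼ ln(0.957608) = 0.010829.
d = 0.012938 + 0.010829 = 0.023767.

0.024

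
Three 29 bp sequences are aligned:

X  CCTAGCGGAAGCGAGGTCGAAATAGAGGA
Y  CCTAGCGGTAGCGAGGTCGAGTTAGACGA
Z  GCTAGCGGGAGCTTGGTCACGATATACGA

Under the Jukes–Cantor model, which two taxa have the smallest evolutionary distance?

X–Y: 4/29 differ, p = 0.138, d = 0.152.
X–Z: 9/29 differ, p = 0.310, d = 0.401.
Y–Z: 8/29 differ, p = 0.276, d = 0.344.
The smallest distance is between X and Y.

X and Y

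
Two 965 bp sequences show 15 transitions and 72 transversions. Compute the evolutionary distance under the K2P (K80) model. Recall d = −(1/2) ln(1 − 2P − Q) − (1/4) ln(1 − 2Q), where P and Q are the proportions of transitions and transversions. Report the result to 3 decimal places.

0.096

P = 15/965 ≈ 0.015544 and Q = 72/965 ≈ 0.074611.
Under the Kimura two-parameter model, d = −½ ln(1 − 2P − Q) − ¼ ln(1 − 2Q).
1 − 2P − Q = 0.894301, giving −½ ln(0.894301) = 0.055856.
1 − 2Q = 0.850778, giving −¼ ln(0.850778) = 0.040401.
d = 0.055856 + 0.040401 = 0.096257.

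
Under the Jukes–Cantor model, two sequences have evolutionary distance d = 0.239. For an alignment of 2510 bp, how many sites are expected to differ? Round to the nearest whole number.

Invert JC69: p = (3/4)(1 − e^(−4d/3)) = 0.75 × (1 − e^(-0.318667)) = 0.75 × (1 − 0.727118) = 0.204662.
Expected differing sites = pL ≈ 0.204662 × 2510 = 513.70162 ≈ 514.

514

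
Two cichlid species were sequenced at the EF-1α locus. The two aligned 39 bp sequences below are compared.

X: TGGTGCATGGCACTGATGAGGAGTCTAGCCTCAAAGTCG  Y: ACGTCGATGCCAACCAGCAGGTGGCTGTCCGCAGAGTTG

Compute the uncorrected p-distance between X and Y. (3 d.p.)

The sequences differ at 17 of 39 positions.
p = 17/39 = 0.435897… ≈ 0.436 (to 3 d.p.).

0.436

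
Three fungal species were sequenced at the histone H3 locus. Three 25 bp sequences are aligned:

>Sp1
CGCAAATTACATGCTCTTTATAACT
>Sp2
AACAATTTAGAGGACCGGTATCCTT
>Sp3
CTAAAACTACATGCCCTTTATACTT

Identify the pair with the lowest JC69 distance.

Sp1–Sp2: 12/25 differ, p = 0.480, d = 0.766.
Sp1–Sp3: 6/25 differ, p = 0.240, d = 0.289.
Sp2–Sp3: 11/25 differ, p = 0.440, d = 0.663.
The smallest distance is between Sp1 and Sp3.

Sp1 and Sp3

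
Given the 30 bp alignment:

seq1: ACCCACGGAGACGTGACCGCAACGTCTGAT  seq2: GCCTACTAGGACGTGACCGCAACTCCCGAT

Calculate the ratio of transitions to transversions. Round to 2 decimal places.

Transitions are A↔G and C↔T; transversions are all other mismatches.
Transitions: 6. Transversions: 2.
R = 6/2 = 3.00.

3.00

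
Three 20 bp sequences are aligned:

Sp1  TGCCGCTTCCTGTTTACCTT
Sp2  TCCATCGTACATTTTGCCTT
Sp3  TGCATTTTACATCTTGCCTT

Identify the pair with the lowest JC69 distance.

Sp1–Sp2: 8/20 differ, p = 0.400, d = 0.572.
Sp1–Sp3: 8/20 differ, p = 0.400, d = 0.572.
Sp2–Sp3: 4/20 differ, p = 0.200, d = 0.233.
The smallest distance is between Sp2 and Sp3.

Sp2 and Sp3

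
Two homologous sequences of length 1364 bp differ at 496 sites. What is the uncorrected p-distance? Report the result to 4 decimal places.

p = 496/1364 = 0.363636… ≈ 0.3636 (to 4 d.p.).

0.3636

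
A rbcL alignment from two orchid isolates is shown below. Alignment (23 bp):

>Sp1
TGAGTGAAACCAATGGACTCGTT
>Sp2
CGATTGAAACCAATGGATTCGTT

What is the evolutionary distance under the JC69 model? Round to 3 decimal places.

0.143

The sequences differ at 3 of 23 sites (1, 4, 18), so p = 3/23 ≈ 0.130435.
d = −(3/4) ln(1 − 4p/3) = −0.75 ln(1 − 0.173913) = −0.75 ln(0.826087)
  = −0.75 × (-0.191055) = 0.143291 substitutions/site.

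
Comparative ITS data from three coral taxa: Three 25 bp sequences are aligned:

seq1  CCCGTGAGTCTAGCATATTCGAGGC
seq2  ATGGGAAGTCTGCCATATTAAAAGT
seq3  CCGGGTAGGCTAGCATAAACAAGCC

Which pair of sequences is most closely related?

seq1 and seq3

seq1–seq2: 11/25 differ, p = 0.440, d = 0.663.
seq1–seq3: 8/25 differ, p = 0.320, d = 0.417.
seq2–seq3: 12/25 differ, p = 0.480, d = 0.766.
The smallest distance is between seq1 and seq3.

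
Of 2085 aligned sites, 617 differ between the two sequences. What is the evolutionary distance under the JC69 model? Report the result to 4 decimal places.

p = 617/2085 ≈ 0.295923.
d = −(3/4) ln(1 − 4p/3) = −0.75 ln(1 − 0.394564) = −0.75 ln(0.605436)
  = −0.75 × (-0.501806) = 0.376355 substitutions/site.

0.3764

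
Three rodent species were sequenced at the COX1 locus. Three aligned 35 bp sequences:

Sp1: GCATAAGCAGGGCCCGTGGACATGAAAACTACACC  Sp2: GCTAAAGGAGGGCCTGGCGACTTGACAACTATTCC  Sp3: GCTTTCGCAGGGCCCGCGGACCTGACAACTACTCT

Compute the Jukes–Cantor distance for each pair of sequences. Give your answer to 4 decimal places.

Sp1–Sp2: 10/35 sites differ → p ≈ 0.285714, d = −0.75 ln(1 − 0.380952) = 0.359679 ≈ 0.3597.
Sp1–Sp3: 8/35 sites differ → p ≈ 0.228571, d = −0.75 ln(1 − 0.304761) = 0.272625 ≈ 0.2726.
Sp2–Sp3: 10/35 sites differ → p ≈ 0.285714, d = −0.75 ln(1 − 0.380952) = 0.359679 ≈ 0.3597.

d(Sp1,Sp2) = 0.3597, d(Sp1,Sp3) = 0.2726, d(Sp2,Sp3) = 0.3597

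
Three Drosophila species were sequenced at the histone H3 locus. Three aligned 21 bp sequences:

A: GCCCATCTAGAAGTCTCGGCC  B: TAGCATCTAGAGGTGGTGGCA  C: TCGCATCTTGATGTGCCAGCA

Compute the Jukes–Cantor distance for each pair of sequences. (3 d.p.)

d(A,B) = 0.532, d(A,C) = 0.532, d(B,C) = 0.360

A–B: 8/21 sites differ → p ≈ 0.380952, d = −0.75 ln(1 − 0.507936) = 0.531860 ≈ 0.532.
A–C: 8/21 sites differ → p ≈ 0.380952, d = −0.75 ln(1 − 0.507936) = 0.531860 ≈ 0.532.
B–C: 6/21 sites differ → p ≈ 0.285714, d = −0.75 ln(1 − 0.380952) = 0.359679 ≈ 0.360.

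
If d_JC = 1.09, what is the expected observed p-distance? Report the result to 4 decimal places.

0.5747

p = (3/4)(1 − e^(−4d/3)) = 0.75 × (1 − e^(-1.453333)) = 0.75 × (1 − 0.233790) = 0.574658.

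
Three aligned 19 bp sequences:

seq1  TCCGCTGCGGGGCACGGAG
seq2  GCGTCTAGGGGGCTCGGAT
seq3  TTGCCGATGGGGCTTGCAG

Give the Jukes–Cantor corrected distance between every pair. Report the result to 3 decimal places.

d(seq1,seq2) = 0.507, d(seq1,seq3) = 0.749, d(seq2,seq3) = 0.618

seq1–seq2: 7/19 sites differ → p ≈ 0.368421, d = −0.75 ln(1 − 0.491228) = 0.506816 ≈ 0.507.
seq1–seq3: 9/19 sites differ → p ≈ 0.473684, d = −0.75 ln(1 − 0.631579) = 0.748897 ≈ 0.749.
seq2–seq3: 8/19 sites differ → p ≈ 0.421053, d = −0.75 ln(1 − 0.561404) = 0.618132 ≈ 0.618.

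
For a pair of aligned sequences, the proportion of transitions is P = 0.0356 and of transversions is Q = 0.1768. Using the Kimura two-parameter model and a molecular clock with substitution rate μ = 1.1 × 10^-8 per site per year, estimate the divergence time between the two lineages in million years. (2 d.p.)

Under the Kimura two-parameter model, d = −½ ln(1 − 2P − Q) − ¼ ln(1 − 2Q).
1 − 2P − Q = 0.752, giving −½ ln(0.752) = 0.142509.
1 − 2Q = 0.6464, giving −¼ ln(0.6464) = 0.109084.
d = 0.142509 + 0.109084 = 0.251593.
Under a molecular clock d = 2μt, so t = d/(2μ) = 0.251593 / (2 × 1.1 × 10^-8) = 11.44 million years.

11.44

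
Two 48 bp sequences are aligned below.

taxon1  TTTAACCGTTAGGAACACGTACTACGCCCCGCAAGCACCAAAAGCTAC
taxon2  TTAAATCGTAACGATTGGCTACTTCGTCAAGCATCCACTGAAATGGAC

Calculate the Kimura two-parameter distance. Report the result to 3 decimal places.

0.609

Of 48 sites, 6 differences are transitions and 14 are transversions, so P = 6/48 = 0.125 and Q = 14/48 ≈ 0.291667.
Under the Kimura two-parameter model, d = −½ ln(1 − 2P − Q) − ¼ ln(1 − 2Q).
1 − 2P − Q = 0.458333, giving −½ ln(0.458333) = 0.390080.
1 − 2Q = 0.416666, giving −¼ ln(0.416666) = 0.218868.
d = 0.390080 + 0.218868 = 0.608948.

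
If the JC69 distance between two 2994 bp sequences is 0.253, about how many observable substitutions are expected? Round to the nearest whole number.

Invert JC69: p = (3/4)(1 − e^(−4d/3)) = 0.75 × (1 − e^(-0.337333)) = 0.75 × (1 − 0.713671) = 0.214747.
Expected differing sites = pL ≈ 0.214747 × 2994 = 642.952518 ≈ 643.

643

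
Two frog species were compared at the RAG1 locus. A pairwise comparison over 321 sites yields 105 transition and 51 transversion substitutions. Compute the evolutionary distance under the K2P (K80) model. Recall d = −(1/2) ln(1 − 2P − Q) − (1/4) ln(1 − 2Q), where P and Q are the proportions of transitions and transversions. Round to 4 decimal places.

0.9341

P = 105/321 ≈ 0.327103 and Q = 51/321 ≈ 0.158879.
Under the Kimura two-parameter model, d = −½ ln(1 − 2P − Q) − ¼ ln(1 − 2Q).
1 − 2P − Q = 0.186915, giving −½ ln(0.186915) = 0.838551.
1 − 2Q = 0.682242, giving −¼ ln(0.682242) = 0.095593.
d = 0.838551 + 0.095593 = 0.934144.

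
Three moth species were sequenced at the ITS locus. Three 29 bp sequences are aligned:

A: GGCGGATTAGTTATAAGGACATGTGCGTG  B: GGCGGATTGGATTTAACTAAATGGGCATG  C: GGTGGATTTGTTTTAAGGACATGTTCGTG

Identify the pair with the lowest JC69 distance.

A–B: 8/29 differ, p = 0.276, d = 0.344.
A–C: 4/29 differ, p = 0.138, d = 0.152.
B–C: 9/29 differ, p = 0.310, d = 0.401.
The smallest distance is between A and C.

A and C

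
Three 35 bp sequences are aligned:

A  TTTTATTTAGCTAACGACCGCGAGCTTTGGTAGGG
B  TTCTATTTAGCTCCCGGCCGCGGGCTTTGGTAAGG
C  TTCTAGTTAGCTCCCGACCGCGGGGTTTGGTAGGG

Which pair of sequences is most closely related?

A–B: 6/35 differ, p = 0.171, d = 0.195.
A–C: 6/35 differ, p = 0.171, d = 0.195.
B–C: 4/35 differ, p = 0.114, d = 0.124.
The smallest distance is between B and C.

B and C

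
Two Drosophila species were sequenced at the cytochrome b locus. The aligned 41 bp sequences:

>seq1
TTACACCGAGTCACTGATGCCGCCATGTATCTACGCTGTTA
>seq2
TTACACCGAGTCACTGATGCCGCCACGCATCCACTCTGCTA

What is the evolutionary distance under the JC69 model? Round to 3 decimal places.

0.133

The sequences differ at 5 of 41 sites (26, 28, 32, 35, 39), so p = 5/41 ≈ 0.121951.
d = −(3/4) ln(1 − 4p/3) = −0.75 ln(1 − 0.162601) = −0.75 ln(0.837399)
  = −0.75 × (-0.177455) = 0.133091 substitutions/site.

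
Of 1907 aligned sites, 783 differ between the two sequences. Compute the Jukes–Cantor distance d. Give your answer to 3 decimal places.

p = 783/1907 ≈ 0.410593.
d = −(3/4) ln(1 − 4p/3) = −0.75 ln(1 − 0.547457) = −0.75 ln(0.452543)
  = −0.75 × (-0.792872) = 0.594654 substitutions/site.

0.595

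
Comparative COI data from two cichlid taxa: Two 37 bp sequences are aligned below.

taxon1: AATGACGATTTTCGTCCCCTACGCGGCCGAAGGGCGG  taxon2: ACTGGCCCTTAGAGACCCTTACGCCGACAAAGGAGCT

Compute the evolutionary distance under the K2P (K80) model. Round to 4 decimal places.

0.6503

Of 37 sites, 4 differences are transitions and 12 are transversions, so P = 4/37 ≈ 0.108108 and Q = 12/37 ≈ 0.324324.
Under the Kimura two-parameter model, d = −½ ln(1 − 2P − Q) − ¼ ln(1 − 2Q).
1 − 2P − Q = 0.45946, giving −½ ln(0.45946) = 0.388852.
1 − 2Q = 0.351352, giving −¼ ln(0.351352) = 0.261492.
d = 0.388852 + 0.261492 = 0.650344.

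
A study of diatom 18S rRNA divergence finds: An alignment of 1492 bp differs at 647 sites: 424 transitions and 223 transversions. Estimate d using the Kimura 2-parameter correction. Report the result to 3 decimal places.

P = 424/1492 ≈ 0.284182 and Q = 223/1492 ≈ 0.149464.
Under the Kimura two-parameter model, d = −½ ln(1 − 2P − Q) − ¼ ln(1 − 2Q).
1 − 2P − Q = 0.282172, giving −½ ln(0.282172) = 0.632619.
1 − 2Q = 0.701072, giving −¼ ln(0.701072) = 0.088786.
d = 0.632619 + 0.088786 = 0.721405.

0.721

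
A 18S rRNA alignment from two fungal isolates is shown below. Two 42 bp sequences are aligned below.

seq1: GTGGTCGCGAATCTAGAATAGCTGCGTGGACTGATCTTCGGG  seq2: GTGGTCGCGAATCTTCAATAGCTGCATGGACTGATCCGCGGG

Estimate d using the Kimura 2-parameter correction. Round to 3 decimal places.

Of 42 sites, 2 differences are transitions and 3 are transversions, so P = 2/42 ≈ 0.047619 and Q = 3/42 ≈ 0.071429.
Under the Kimura two-parameter model, d = −½ ln(1 − 2P − Q) − ¼ ln(1 − 2Q).
1 − 2P − Q = 0.833333, giving −½ ln(0.833333) = 0.091161.
1 − 2Q = 0.857142, giving −¼ ln(0.857142) = 0.038538.
d = 0.091161 + 0.038538 = 0.129699.

0.130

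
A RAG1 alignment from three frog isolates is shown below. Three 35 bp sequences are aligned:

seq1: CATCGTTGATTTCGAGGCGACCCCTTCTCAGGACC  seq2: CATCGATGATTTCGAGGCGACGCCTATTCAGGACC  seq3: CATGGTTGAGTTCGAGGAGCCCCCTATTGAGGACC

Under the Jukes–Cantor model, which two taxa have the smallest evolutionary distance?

seq1 and seq2

seq1–seq2: 4/35 differ, p = 0.114, d = 0.124.
seq1–seq3: 7/35 differ, p = 0.200, d = 0.233.
seq2–seq3: 7/35 differ, p = 0.200, d = 0.233.
The smallest distance is between seq1 and seq2.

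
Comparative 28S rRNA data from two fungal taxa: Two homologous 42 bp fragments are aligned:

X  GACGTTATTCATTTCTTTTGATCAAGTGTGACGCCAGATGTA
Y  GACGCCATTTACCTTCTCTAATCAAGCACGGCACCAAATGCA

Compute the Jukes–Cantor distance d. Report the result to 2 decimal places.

The sequences differ at 16 of 42 sites, so p = 16/42 ≈ 0.380952.
d = −(3/4) ln(1 − 4p/3) = −0.75 ln(1 − 0.507936) = −0.75 ln(0.492064)
  = −0.75 × (-0.709146) = 0.531860 substitutions/site.

0.53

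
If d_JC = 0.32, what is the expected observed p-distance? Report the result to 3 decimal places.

0.260

p = (3/4)(1 − e^(−4d/3)) = 0.75 × (1 − e^(-0.426667)) = 0.75 × (1 − 0.652681) = 0.260489.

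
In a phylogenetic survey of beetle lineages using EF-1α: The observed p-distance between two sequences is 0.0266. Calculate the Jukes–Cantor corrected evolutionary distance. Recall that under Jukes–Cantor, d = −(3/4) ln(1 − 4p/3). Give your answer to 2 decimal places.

d = −(3/4) ln(1 − 4p/3) = −0.75 ln(1 − 0.035467) = −0.75 ln(0.964533)
  = −0.75 × (-0.036111) = 0.027083 substitutions/site.

0.03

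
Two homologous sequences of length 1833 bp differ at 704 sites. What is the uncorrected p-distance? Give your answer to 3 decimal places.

p = 704/1833 = 0.384069… ≈ 0.384 (to 3 d.p.).

0.384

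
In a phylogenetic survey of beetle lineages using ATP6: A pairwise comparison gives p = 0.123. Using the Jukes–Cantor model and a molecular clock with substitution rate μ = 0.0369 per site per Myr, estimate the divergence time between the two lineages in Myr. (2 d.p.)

1.82

d = −(3/4) ln(1 − 4p/3) = −0.75 ln(1 − 0.164) = −0.75 ln(0.836)
  = −0.75 × (-0.179127) = 0.134345 substitutions/site.
Under a molecular clock d = 2μt, so t = d/(2μ) = 0.134345 / (2 × 0.0369) = 1.82 Myr.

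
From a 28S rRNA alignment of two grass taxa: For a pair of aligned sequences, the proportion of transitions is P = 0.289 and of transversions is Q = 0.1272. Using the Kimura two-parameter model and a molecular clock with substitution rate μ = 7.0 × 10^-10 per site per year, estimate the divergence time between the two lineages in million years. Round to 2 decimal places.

488.66

Under the Kimura two-parameter model, d = −½ ln(1 − 2P − Q) − ¼ ln(1 − 2Q).
1 − 2P − Q = 0.2948, giving −½ ln(0.2948) = 0.610729.
1 − 2Q = 0.7456, giving −¼ ln(0.7456) = 0.073392.
d = 0.610729 + 0.073392 = 0.684121.
Under a molecular clock d = 2μt, so t = d/(2μ) = 0.684121 / (2 × 7.0 × 10^-10) = 488.66 million years.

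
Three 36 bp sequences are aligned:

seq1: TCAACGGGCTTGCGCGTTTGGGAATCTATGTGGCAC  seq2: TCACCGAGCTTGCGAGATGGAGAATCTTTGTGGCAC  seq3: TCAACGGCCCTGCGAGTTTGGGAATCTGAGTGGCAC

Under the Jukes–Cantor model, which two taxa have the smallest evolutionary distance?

seq1–seq2: 7/36 differ, p = 0.194, d = 0.225.
seq1–seq3: 5/36 differ, p = 0.139, d = 0.154.
seq2–seq3: 9/36 differ, p = 0.250, d = 0.304.
The smallest distance is between seq1 and seq3.

seq1 and seq3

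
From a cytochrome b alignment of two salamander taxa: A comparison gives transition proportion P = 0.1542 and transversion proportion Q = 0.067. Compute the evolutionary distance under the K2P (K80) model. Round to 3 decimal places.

Under the Kimura two-parameter model, d = −½ ln(1 − 2P − Q) − ¼ ln(1 − 2Q).
1 − 2P − Q = 0.6246, giving −½ ln(0.6246) = 0.235322.
1 − 2Q = 0.866, giving −¼ ln(0.866) = 0.035968.
d = 0.235322 + 0.035968 = 0.271290.

0.271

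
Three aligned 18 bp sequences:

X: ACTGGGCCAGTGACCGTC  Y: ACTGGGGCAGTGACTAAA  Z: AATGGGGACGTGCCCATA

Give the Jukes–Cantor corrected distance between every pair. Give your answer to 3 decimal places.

d(X,Y) = 0.347, d(X,Z) = 0.548, d(Y,Z) = 0.441

X–Y: 5/18 sites differ → p ≈ 0.277778, d = −0.75 ln(1 − 0.370371) = 0.346968 ≈ 0.347.
X–Z: 7/18 sites differ → p ≈ 0.388889, d = −0.75 ln(1 − 0.518519) = 0.548166 ≈ 0.548.
Y–Z: 6/18 sites differ → p ≈ 0.333333, d = −0.75 ln(1 − 0.444444) = 0.440839 ≈ 0.441.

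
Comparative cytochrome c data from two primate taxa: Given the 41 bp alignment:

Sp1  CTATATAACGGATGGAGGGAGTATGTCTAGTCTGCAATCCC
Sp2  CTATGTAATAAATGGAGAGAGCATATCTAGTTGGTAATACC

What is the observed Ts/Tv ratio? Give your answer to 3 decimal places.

4.500

Transitions are A↔G and C↔T; transversions are all other mismatches.
Transitions: 9. Transversions: 2.
R = 9/2 = 4.500.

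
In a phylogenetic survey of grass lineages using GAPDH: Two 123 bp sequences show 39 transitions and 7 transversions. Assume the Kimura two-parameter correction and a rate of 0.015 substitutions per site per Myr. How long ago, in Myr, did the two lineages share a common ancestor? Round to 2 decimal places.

20.58

P = 39/123 ≈ 0.317073 and Q = 7/123 ≈ 0.056911.
Under the Kimura two-parameter model, d = −½ ln(1 − 2P − Q) − ¼ ln(1 − 2Q).
1 − 2P − Q = 0.308943, giving −½ ln(0.308943) = 0.587299.
1 − 2Q = 0.886178, giving −¼ ln(0.886178) = 0.030209.
d = 0.587299 + 0.030209 = 0.617508.
Under a molecular clock d = 2μt, so t = d/(2μ) = 0.617508 / (2 × 0.015) = 20.58 Myr.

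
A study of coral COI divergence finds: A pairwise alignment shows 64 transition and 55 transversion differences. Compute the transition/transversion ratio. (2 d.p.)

1.16

R = 64/55 = 1.163636… ≈ 1.16 (to 2 d.p.).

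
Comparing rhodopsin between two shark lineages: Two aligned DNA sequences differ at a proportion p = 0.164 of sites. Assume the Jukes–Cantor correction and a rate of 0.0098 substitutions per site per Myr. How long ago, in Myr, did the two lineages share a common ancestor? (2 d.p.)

d = −(3/4) ln(1 − 4p/3) = −0.75 ln(1 − 0.218667) = −0.75 ln(0.781333)
  = −0.75 × (-0.246754) = 0.185066 substitutions/site.
Under a molecular clock d = 2μt, so t = d/(2μ) = 0.185066 / (2 × 0.0098) = 9.44 Myr.

9.44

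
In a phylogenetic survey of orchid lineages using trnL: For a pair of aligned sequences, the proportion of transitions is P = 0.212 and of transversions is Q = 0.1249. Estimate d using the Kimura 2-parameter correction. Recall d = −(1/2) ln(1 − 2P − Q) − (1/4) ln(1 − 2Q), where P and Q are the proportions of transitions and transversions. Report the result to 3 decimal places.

Under the Kimura two-parameter model, d = −½ ln(1 − 2P − Q) − ¼ ln(1 − 2Q).
1 − 2P − Q = 0.4511, giving −½ ln(0.4511) = 0.398033.
1 − 2Q = 0.7502, giving −¼ ln(0.7502) = 0.071854.
d = 0.398033 + 0.071854 = 0.469887.

0.470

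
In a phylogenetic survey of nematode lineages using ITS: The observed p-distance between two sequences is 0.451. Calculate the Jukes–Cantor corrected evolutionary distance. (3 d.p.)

d = −(3/4) ln(1 − 4p/3) = −0.75 ln(1 − 0.601333) = −0.75 ln(0.398667)
  = −0.75 × (-0.919629) = 0.689722 substitutions/site.

0.690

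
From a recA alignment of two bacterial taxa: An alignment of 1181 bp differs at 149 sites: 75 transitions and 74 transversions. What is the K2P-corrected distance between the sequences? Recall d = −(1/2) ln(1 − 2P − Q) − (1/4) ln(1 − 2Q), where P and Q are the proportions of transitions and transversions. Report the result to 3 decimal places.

0.139

P = 75/1181 ≈ 0.063506 and Q = 74/1181 ≈ 0.062659.
Under the Kimura two-parameter model, d = −½ ln(1 − 2P − Q) − ¼ ln(1 − 2Q).
1 − 2P − Q = 0.810329, giving −½ ln(0.810329) = 0.105157.
1 − 2Q = 0.874682, giving −¼ ln(0.874682) = 0.033474.
d = 0.105157 + 0.033474 = 0.138631.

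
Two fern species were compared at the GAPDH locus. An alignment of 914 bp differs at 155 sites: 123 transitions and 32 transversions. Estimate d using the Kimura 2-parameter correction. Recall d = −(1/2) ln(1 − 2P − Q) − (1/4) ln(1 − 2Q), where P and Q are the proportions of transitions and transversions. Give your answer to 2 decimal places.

0.20

P = 123/914 ≈ 0.134573 and Q = 32/914 ≈ 0.035011.
Under the Kimura two-parameter model, d = −½ ln(1 − 2P − Q) − ¼ ln(1 − 2Q).
1 − 2P − Q = 0.695843, giving −½ ln(0.695843) = 0.181316.
1 − 2Q = 0.929978, giving −¼ ln(0.929978) = 0.018149.
d = 0.181316 + 0.018149 = 0.199465.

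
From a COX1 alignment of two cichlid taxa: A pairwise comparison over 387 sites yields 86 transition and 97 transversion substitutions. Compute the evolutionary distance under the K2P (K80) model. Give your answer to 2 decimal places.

0.77

P = 86/387 ≈ 0.222222 and Q = 97/387 ≈ 0.250646.
Under the Kimura two-parameter model, d = −½ ln(1 − 2P − Q) − ¼ ln(1 − 2Q).
1 − 2P − Q = 0.30491, giving −½ ln(0.30491) = 0.593869.
1 − 2Q = 0.498708, giving −¼ ln(0.498708) = 0.173934.
d = 0.593869 + 0.173934 = 0.767803.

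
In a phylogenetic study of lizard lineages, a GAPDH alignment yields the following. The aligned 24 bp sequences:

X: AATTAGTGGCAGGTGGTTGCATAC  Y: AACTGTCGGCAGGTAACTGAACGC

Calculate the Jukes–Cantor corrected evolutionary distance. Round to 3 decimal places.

0.608

The sequences differ at 10 of 24 sites (3, 5, 6, 7, 15, 16, 17, 20, 22, 23), so p = 10/24 ≈ 0.416667.
d = −(3/4) ln(1 − 4p/3) = −0.75 ln(1 − 0.555556) = −0.75 ln(0.444444)
  = −0.75 × (-0.810931) = 0.608198 substitutions/site.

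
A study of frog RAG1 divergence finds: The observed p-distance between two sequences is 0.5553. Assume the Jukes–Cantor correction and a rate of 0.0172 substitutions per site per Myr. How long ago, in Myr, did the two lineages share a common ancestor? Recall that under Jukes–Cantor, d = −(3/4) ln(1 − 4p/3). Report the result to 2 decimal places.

29.40

d = −(3/4) ln(1 − 4p/3) = −0.75 ln(1 − 0.7404) = −0.75 ln(0.2596)
  = −0.75 × (-1.348613) = 1.011460 substitutions/site.
Under a molecular clock d = 2μt, so t = d/(2μ) = 1.011460 / (2 × 0.0172) = 29.40 Myr.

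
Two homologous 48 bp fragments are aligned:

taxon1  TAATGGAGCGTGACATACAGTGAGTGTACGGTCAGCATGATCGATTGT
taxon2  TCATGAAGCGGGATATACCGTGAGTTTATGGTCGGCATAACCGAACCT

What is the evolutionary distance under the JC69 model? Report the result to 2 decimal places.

0.34

The sequences differ at 13 of 48 sites, so p = 13/48 ≈ 0.270833.
d = −(3/4) ln(1 − 4p/3) = −0.75 ln(1 − 0.361111) = −0.75 ln(0.638889)
  = −0.75 × (-0.448025) = 0.336019 substitutions/site.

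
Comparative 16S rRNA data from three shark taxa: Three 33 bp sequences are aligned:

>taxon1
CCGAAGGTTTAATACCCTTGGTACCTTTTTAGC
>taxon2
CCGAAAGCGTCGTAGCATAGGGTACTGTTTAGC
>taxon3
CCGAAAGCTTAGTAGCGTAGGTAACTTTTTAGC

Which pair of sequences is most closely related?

taxon1–taxon2: 12/33 differ, p = 0.364, d = 0.497.
taxon1–taxon3: 7/33 differ, p = 0.212, d = 0.249.
taxon2–taxon3: 6/33 differ, p = 0.182, d = 0.208.
The smallest distance is between taxon2 and taxon3.

taxon2 and taxon3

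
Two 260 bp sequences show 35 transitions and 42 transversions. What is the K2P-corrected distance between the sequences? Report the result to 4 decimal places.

P = 35/260 ≈ 0.134615 and Q = 42/260 ≈ 0.161538.
Under the Kimura two-parameter model, d = −½ ln(1 − 2P − Q) − ¼ ln(1 − 2Q).
1 − 2P − Q = 0.569232, giving −½ ln(0.569232) = 0.281734.
1 − 2Q = 0.676924, giving −¼ ln(0.676924) = 0.097549.
d = 0.281734 + 0.097549 = 0.379283.

0.3793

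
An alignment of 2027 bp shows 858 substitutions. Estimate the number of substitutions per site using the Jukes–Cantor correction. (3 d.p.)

0.623

p = 858/2027 ≈ 0.423286.
d = −(3/4) ln(1 − 4p/3) = −0.75 ln(1 − 0.564381) = −0.75 ln(0.435619)
  = −0.75 × (-0.830987) = 0.623240 substitutions/site.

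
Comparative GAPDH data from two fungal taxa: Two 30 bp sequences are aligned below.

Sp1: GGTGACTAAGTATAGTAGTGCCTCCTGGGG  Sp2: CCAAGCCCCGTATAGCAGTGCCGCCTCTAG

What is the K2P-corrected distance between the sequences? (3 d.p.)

0.649

Of 30 sites, 5 differences are transitions and 8 are transversions, so P = 5/30 ≈ 0.166667 and Q = 8/30 ≈ 0.266667.
Under the Kimura two-parameter model, d = −½ ln(1 − 2P − Q) − ¼ ln(1 − 2Q).
1 − 2P − Q = 0.399999, giving −½ ln(0.399999) = 0.458147.
1 − 2Q = 0.466666, giving −¼ ln(0.466666) = 0.190535.
d = 0.458147 + 0.190535 = 0.648682.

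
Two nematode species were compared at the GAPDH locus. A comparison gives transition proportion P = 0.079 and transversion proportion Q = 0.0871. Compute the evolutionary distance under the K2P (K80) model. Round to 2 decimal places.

Under the Kimura two-parameter model, d = −½ ln(1 − 2P − Q) − ¼ ln(1 − 2Q).
1 − 2P − Q = 0.7549, giving −½ ln(0.7549) = 0.140585.
1 − 2Q = 0.8258, giving −¼ ln(0.8258) = 0.047851.
d = 0.140585 + 0.047851 = 0.188436.

0.19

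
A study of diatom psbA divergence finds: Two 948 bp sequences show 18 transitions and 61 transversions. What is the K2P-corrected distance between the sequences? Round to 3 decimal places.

P = 18/948 ≈ 0.018987 and Q = 61/948 ≈ 0.064346.
Under the Kimura two-parameter model, d = −½ ln(1 − 2P − Q) − ¼ ln(1 − 2Q).
1 − 2P − Q = 0.89768, giving −½ ln(0.89768) = 0.053971.
1 − 2Q = 0.871308, giving −¼ ln(0.871308) = 0.034440.
d = 0.053971 + 0.034440 = 0.088411.

0.088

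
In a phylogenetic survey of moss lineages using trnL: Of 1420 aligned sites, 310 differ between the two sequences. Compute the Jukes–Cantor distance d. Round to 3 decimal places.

0.258

p = 310/1420 ≈ 0.21831.
d = −(3/4) ln(1 − 4p/3) = −0.75 ln(1 − 0.29108) = −0.75 ln(0.70892)
  = −0.75 × (-0.344013) = 0.258010 substitutions/site.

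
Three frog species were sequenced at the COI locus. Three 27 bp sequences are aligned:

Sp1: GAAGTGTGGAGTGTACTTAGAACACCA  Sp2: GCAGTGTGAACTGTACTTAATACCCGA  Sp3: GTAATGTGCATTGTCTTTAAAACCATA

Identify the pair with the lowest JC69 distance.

Sp1–Sp2: 7/27 differ, p = 0.259, d = 0.318.
Sp1–Sp3: 10/27 differ, p = 0.370, d = 0.511.
Sp2–Sp3: 9/27 differ, p = 0.333, d = 0.441.
The smallest distance is between Sp1 and Sp2.

Sp1 and Sp2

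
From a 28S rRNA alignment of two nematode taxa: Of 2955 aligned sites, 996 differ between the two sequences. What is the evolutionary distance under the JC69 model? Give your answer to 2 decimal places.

0.45

p = 996/2955 ≈ 0.337056.
d = −(3/4) ln(1 − 4p/3) = −0.75 ln(1 − 0.449408) = −0.75 ln(0.550592)
  = −0.75 × (-0.596761) = 0.447571 substitutions/site.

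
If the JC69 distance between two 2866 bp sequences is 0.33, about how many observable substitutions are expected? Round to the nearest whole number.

Invert JC69: p = (3/4)(1 − e^(−4d/3)) = 0.75 × (1 − e^(-0.44)) = 0.75 × (1 − 0.644036) = 0.266973.
Expected differing sites = pL ≈ 0.266973 × 2866 = 765.144618 ≈ 765.

765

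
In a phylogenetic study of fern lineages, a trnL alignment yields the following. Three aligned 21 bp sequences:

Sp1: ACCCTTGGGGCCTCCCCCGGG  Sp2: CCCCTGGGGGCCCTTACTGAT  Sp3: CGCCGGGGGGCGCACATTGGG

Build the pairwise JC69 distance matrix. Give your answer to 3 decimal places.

Sp1–Sp2: 9/21 sites differ → p ≈ 0.428571, d = −0.75 ln(1 − 0.571428) = 0.635472 ≈ 0.635.
Sp1–Sp3: 10/21 sites differ → p ≈ 0.47619, d = −0.75 ln(1 − 0.63492) = 0.755729 ≈ 0.756.
Sp2–Sp3: 8/21 sites differ → p ≈ 0.380952, d = −0.75 ln(1 − 0.507936) = 0.531860 ≈ 0.532.

d(Sp1,Sp2) = 0.635, d(Sp1,Sp3) = 0.756, d(Sp2,Sp3) = 0.532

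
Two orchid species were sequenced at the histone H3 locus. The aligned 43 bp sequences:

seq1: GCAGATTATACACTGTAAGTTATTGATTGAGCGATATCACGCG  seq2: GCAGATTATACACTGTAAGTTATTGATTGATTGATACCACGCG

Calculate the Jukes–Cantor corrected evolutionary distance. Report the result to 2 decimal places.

The sequences differ at 3 of 43 sites (31, 32, 37), so p = 3/43 ≈ 0.069767.
d = −(3/4) ln(1 − 4p/3) = −0.75 ln(1 − 0.093023) = −0.75 ln(0.906977)
  = −0.75 × (-0.097638) = 0.073229 substitutions/site.

0.07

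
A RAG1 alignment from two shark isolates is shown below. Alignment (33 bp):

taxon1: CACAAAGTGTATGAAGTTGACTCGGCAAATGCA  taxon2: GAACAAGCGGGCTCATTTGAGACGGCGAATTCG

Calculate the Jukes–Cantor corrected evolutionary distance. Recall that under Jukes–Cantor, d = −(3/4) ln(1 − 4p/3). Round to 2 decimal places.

The sequences differ at 15 of 33 sites, so p = 15/33 ≈ 0.454545.
d = −(3/4) ln(1 − 4p/3) = −0.75 ln(1 − 0.60606) = −0.75 ln(0.39394)
  = −0.75 × (-0.931557) = 0.698668 substitutions/site.

0.70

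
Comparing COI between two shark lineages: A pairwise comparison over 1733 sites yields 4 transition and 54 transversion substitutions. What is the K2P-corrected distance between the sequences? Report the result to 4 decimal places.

0.0343

P = 4/1733 ≈ 0.002308 and Q = 54/1733 ≈ 0.03116.
Under the Kimura two-parameter model, d = −½ ln(1 − 2P − Q) − ¼ ln(1 − 2Q).
1 − 2P − Q = 0.964224, giving −½ ln(0.964224) = 0.018216.
1 − 2Q = 0.93768, giving −¼ ln(0.93768) = 0.016087.
d = 0.018216 + 0.016087 = 0.034303.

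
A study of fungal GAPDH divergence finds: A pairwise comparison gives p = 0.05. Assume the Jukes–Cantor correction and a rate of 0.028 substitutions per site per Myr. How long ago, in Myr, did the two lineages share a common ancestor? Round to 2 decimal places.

0.92

d = −(3/4) ln(1 − 4p/3) = −0.75 ln(1 − 0.066667) = −0.75 ln(0.933333)
  = −0.75 × (-0.068993) = 0.051745 substitutions/site.
Under a molecular clock d = 2μt, so t = d/(2μ) = 0.051745 / (2 × 0.028) = 0.92 Myr.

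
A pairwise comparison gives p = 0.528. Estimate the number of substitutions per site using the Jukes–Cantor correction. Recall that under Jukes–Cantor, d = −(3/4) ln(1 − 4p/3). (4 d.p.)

d = −(3/4) ln(1 − 4p/3) = −0.75 ln(1 − 0.704) = −0.75 ln(0.296)
  = −0.75 × (-1.217396) = 0.913047 substitutions/site.

0.9130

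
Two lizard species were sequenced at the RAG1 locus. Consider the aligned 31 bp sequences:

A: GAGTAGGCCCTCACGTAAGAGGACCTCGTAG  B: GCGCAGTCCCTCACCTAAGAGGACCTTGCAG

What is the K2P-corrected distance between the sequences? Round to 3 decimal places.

Of 31 sites, 3 differences are transitions and 3 are transversions, so P = 3/31 ≈ 0.096774 and Q = 3/31 ≈ 0.096774.
Under the Kimura two-parameter model, d = −½ ln(1 − 2P − Q) − ¼ ln(1 − 2Q).
1 − 2P − Q = 0.709678, giving −½ ln(0.709678) = 0.171472.
1 − 2Q = 0.806452, giving −¼ ln(0.806452) = 0.053778.
d = 0.171472 + 0.053778 = 0.225250.

0.225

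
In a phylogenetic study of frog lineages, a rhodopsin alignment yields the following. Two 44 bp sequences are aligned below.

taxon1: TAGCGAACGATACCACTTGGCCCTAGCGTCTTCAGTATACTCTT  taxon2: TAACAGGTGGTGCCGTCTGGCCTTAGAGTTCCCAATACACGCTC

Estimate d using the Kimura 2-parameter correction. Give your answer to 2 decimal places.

Of 44 sites, 17 differences are transitions and 2 are transversions, so P = 17/44 ≈ 0.386364 and Q = 2/44 ≈ 0.045455.
Under the Kimura two-parameter model, d = −½ ln(1 − 2P − Q) − ¼ ln(1 − 2Q).
1 − 2P − Q = 0.181817, giving −½ ln(0.181817) = 0.852377.
1 − 2Q = 0.90909, giving −¼ ln(0.90909) = 0.023828.
d = 0.852377 + 0.023828 = 0.876205.

0.88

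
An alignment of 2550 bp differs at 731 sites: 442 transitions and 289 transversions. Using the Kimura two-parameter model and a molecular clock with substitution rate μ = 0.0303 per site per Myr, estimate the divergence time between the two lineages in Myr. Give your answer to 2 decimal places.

P = 442/2550 ≈ 0.173333 and Q = 289/2550 ≈ 0.113333.
Under the Kimura two-parameter model, d = −½ ln(1 − 2P − Q) − ¼ ln(1 − 2Q).
1 − 2P − Q = 0.540001, giving −½ ln(0.540001) = 0.308092.
1 − 2Q = 0.773334, giving −¼ ln(0.773334) = 0.064261.
d = 0.308092 + 0.064261 = 0.372353.
Under a molecular clock d = 2μt, so t = d/(2μ) = 0.372353 / (2 × 0.0303) = 6.14 Myr.

6.14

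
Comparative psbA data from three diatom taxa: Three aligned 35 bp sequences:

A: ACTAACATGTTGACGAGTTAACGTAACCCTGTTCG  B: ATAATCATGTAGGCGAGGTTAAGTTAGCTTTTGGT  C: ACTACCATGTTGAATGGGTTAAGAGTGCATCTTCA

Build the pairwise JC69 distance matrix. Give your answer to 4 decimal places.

d(A,B) = 0.6355, d(A,C) = 0.5716, d(B,C) = 0.7053

A–B: 15/35 sites differ → p ≈ 0.428571, d = −0.75 ln(1 − 0.571428) = 0.635472 ≈ 0.6355.
A–C: 14/35 sites differ → p = 0.4, d = −0.75 ln(1 − 0.533333) = 0.571605 ≈ 0.5716.
B–C: 16/35 sites differ → p ≈ 0.457143, d = −0.75 ln(1 − 0.609524) = 0.705292 ≈ 0.7053.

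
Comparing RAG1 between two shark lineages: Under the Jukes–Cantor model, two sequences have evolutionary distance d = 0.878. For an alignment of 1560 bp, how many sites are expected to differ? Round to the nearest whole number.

807

Invert JC69: p = (3/4)(1 − e^(−4d/3)) = 0.75 × (1 − e^(-1.170667)) = 0.75 × (1 − 0.310160) = 0.517380.
Expected differing sites = pL ≈ 0.517380 × 1560 = 807.1128 ≈ 807.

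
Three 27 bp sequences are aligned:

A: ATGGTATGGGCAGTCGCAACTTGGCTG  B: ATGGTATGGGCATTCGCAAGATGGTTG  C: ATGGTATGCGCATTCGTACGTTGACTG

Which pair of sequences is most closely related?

A–B: 4/27 differ, p = 0.148, d = 0.165.
A–C: 6/27 differ, p = 0.222, d = 0.264.
B–C: 6/27 differ, p = 0.222, d = 0.264.
The smallest distance is between A and B.

A and B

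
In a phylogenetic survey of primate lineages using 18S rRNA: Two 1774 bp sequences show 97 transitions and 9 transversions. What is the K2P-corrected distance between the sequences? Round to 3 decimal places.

0.063

P = 97/1774 ≈ 0.054679 and Q = 9/1774 ≈ 0.005073.
Under the Kimura two-parameter model, d = −½ ln(1 − 2P − Q) − ¼ ln(1 − 2Q).
1 − 2P − Q = 0.885569, giving −½ ln(0.885569) = 0.060762.
1 − 2Q = 0.989854, giving −¼ ln(0.989854) = 0.002549.
d = 0.060762 + 0.002549 = 0.063311.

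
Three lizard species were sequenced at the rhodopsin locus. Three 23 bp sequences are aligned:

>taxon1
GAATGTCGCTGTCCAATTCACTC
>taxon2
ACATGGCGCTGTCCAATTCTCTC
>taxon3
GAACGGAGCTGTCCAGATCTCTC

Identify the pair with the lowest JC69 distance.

taxon1–taxon2: 4/23 differ, p = 0.174, d = 0.198.
taxon1–taxon3: 6/23 differ, p = 0.261, d = 0.321.
taxon2–taxon3: 6/23 differ, p = 0.261, d = 0.321.
The smallest distance is between taxon1 and taxon2.

taxon1 and taxon2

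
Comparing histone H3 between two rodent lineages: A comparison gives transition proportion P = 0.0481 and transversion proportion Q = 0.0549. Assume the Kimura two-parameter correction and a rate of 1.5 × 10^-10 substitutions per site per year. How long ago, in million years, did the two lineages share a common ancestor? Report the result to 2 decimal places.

Under the Kimura two-parameter model, d = −½ ln(1 − 2P − Q) − ¼ ln(1 − 2Q).
1 − 2P − Q = 0.8489, giving −½ ln(0.8489) = 0.081907.
1 − 2Q = 0.8902, giving −¼ ln(0.8902) = 0.029077.
d = 0.081907 + 0.029077 = 0.110984.
Under a molecular clock d = 2μt, so t = d/(2μ) = 0.110984 / (2 × 1.5 × 10^-10) = 369.95 million years.

369.95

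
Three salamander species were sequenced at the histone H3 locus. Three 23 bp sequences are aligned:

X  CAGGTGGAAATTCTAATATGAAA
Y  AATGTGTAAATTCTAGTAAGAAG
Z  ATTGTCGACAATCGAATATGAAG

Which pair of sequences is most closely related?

X–Y: 6/23 differ, p = 0.261, d = 0.321.
X–Z: 8/23 differ, p = 0.348, d = 0.467.
Y–Z: 8/23 differ, p = 0.348, d = 0.467.
The smallest distance is between X and Y.

X and Y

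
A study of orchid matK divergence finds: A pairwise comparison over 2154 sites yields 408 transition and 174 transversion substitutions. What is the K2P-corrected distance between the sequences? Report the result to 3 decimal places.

P = 408/2154 ≈ 0.189415 and Q = 174/2154 ≈ 0.08078.
Under the Kimura two-parameter model, d = −½ ln(1 − 2P − Q) − ¼ ln(1 − 2Q).
1 − 2P − Q = 0.54039, giving −½ ln(0.54039) = 0.307732.
1 − 2Q = 0.83844, giving −¼ ln(0.83844) = 0.044053.
d = 0.307732 + 0.044053 = 0.351785.

0.352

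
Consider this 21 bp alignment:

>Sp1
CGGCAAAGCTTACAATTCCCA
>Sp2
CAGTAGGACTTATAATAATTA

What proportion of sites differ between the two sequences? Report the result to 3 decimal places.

The sequences differ at 10 of 21 positions (sites 2, 4, 6, 7, 8, 13, 17, 18, 19, 20).
p = 10/21 = 0.476190… ≈ 0.476 (to 3 d.p.).

0.476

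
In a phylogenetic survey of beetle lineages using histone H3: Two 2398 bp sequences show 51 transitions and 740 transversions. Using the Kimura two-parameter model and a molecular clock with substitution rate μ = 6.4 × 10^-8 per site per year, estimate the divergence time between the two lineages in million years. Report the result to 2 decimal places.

P = 51/2398 ≈ 0.021268 and Q = 740/2398 ≈ 0.30859.
Under the Kimura two-parameter model, d = −½ ln(1 − 2P − Q) − ¼ ln(1 − 2Q).
1 − 2P − Q = 0.648874, giving −½ ln(0.648874) = 0.216258.
1 − 2Q = 0.38282, giving −¼ ln(0.38282) = 0.240048.
d = 0.216258 + 0.240048 = 0.456306.
Under a molecular clock d = 2μt, so t = d/(2μ) = 0.456306 / (2 × 6.4 × 10^-8) = 3.56 million years.

3.56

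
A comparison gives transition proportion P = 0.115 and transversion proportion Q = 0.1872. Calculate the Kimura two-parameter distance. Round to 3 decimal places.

0.387

Under the Kimura two-parameter model, d = −½ ln(1 − 2P − Q) − ¼ ln(1 − 2Q).
1 − 2P − Q = 0.5828, giving −½ ln(0.5828) = 0.269956.
1 − 2Q = 0.6256, giving −¼ ln(0.6256) = 0.117261.
d = 0.269956 + 0.117261 = 0.387217.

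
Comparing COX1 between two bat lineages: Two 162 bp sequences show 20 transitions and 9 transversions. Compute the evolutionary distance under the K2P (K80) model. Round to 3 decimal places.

P = 20/162 ≈ 0.123457 and Q = 9/162 ≈ 0.055556.
Under the Kimura two-parameter model, d = −½ ln(1 − 2P − Q) − ¼ ln(1 − 2Q).
1 − 2P − Q = 0.69753, giving −½ ln(0.69753) = 0.180105.
1 − 2Q = 0.888888, giving −¼ ln(0.888888) = 0.029446.
d = 0.180105 + 0.029446 = 0.209551.

0.210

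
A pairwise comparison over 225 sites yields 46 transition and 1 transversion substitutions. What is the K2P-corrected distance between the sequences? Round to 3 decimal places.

P = 46/225 ≈ 0.204444 and Q = 1/225 ≈ 0.004444.
Under the Kimura two-parameter model, d = −½ ln(1 − 2P − Q) − ¼ ln(1 − 2Q).
1 − 2P − Q = 0.586668, giving −½ ln(0.586668) = 0.266648.
1 − 2Q = 0.991112, giving −¼ ln(0.991112) = 0.002232.
d = 0.266648 + 0.002232 = 0.268880.

0.269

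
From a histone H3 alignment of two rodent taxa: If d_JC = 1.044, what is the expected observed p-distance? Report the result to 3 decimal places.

p = (3/4)(1 − e^(−4d/3)) = 0.75 × (1 − e^(-1.392)) = 0.75 × (1 − 0.248578) = 0.563567.

0.564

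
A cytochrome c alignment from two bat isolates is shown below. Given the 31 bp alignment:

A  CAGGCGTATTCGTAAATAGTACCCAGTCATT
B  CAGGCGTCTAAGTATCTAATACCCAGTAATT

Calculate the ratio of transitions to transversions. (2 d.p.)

0.17

Transitions are A↔G and C↔T; transversions are all other mismatches.
Transitions: 1. Transversions: 6.
R = 1/6 = 0.166666… ≈ 0.17 (to 2 d.p.).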